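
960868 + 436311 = 1397179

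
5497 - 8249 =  - 2752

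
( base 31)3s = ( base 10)121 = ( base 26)4H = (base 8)171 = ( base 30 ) 41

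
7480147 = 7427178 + 52969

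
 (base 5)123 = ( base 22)1G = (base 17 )24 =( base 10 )38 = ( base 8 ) 46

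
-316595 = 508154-824749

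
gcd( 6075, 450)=225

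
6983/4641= 6983/4641 = 1.50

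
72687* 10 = 726870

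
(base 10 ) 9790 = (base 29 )BIH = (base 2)10011000111110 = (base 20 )149a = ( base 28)CDI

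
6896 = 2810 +4086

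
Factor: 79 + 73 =152 = 2^3*19^1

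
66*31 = 2046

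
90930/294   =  2165/7 = 309.29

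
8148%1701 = 1344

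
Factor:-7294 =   -  2^1*7^1* 521^1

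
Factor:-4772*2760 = - 2^5*3^1*5^1*23^1*1193^1 = - 13170720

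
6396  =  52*123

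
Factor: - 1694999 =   -  317^1 * 5347^1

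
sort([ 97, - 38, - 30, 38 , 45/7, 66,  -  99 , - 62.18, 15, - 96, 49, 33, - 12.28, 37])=[ - 99, -96, -62.18, - 38,-30, - 12.28,45/7,15,33,37, 38, 49,66  ,  97]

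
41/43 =41/43   =  0.95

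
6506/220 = 3253/110 = 29.57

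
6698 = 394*17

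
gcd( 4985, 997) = 997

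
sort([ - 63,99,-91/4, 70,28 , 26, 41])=[ - 63, - 91/4, 26 , 28, 41,  70,99 ]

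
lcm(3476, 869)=3476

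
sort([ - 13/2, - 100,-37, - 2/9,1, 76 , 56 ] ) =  [ - 100, - 37, -13/2, - 2/9, 1,56,76 ] 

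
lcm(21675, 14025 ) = 238425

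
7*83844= 586908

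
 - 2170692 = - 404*5373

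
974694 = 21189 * 46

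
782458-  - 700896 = 1483354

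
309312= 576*537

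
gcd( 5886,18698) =2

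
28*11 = 308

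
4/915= 4/915=0.00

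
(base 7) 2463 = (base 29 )12s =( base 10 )927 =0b1110011111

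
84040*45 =3781800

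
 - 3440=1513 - 4953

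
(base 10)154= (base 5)1104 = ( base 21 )77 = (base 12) 10A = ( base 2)10011010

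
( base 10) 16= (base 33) G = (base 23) g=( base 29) G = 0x10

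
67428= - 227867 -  - 295295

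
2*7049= 14098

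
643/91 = 7 + 6/91=7.07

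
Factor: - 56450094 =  -2^1*3^1*9408349^1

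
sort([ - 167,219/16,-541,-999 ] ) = [-999, - 541, -167, 219/16]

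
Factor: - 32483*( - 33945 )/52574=2^ ( - 1)*3^1*5^1*11^1*31^1*73^1*97^(-1)*271^( - 1 ) * 2953^1= 1102635435/52574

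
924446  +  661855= 1586301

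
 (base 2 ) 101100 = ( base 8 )54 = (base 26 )1i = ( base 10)44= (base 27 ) 1h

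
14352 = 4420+9932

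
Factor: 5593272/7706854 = 2^2*3^1*17^1*13709^1*3853427^( - 1 )  =  2796636/3853427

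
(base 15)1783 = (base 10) 5073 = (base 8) 11721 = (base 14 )1BC5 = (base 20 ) CDD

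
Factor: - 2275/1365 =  - 3^(-1)*5^1 = - 5/3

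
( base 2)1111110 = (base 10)126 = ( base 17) 77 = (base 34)3o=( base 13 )99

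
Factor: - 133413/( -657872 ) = 2^( - 4 )*3^1*7^1*6353^1*41117^( - 1 ) 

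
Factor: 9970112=2^6*155783^1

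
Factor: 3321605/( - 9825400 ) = - 664321/1965080 = - 2^( - 3)*5^( - 1)  *7^1*13^( - 1)*3779^(-1 )*94903^1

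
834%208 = 2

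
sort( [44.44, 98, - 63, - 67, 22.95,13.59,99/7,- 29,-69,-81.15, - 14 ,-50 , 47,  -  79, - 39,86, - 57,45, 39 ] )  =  [ - 81.15, - 79, - 69, - 67,  -  63, -57 ,-50 , - 39, - 29, - 14, 13.59 , 99/7, 22.95,  39,  44.44,45,47, 86  ,  98] 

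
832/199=832/199= 4.18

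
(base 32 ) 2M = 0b1010110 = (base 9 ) 105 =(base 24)3e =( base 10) 86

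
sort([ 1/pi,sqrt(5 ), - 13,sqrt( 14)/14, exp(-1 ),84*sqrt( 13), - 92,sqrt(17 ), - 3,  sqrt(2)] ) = [ - 92,-13, -3,sqrt(14)/14,  1/pi,exp(-1 ) , sqrt(2),sqrt (5 ), sqrt(17), 84*sqrt(13 )]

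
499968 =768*651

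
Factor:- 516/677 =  - 2^2*3^1* 43^1*677^( - 1 ) 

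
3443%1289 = 865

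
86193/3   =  28731=   28731.00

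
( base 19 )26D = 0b1101010001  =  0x351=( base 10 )849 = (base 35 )O9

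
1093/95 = 1093/95= 11.51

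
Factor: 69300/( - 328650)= - 2^1*3^1*11^1*313^(-1) = - 66/313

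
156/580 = 39/145 = 0.27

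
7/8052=7/8052 = 0.00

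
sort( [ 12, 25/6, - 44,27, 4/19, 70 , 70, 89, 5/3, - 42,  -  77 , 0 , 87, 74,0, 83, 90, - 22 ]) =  [- 77, - 44, - 42, - 22, 0, 0,  4/19 , 5/3,25/6,12,27, 70,70, 74, 83,87, 89, 90 ]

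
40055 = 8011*5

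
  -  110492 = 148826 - 259318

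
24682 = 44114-19432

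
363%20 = 3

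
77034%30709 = 15616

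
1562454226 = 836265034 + 726189192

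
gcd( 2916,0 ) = 2916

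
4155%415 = 5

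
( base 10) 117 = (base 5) 432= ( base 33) 3I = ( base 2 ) 1110101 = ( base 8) 165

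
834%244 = 102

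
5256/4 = 1314 = 1314.00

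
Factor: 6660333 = 3^3*  37^1*59^1*113^1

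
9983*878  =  8765074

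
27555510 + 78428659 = 105984169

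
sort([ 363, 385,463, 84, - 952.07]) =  [-952.07, 84 , 363,385,463]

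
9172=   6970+2202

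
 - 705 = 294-999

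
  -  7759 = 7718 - 15477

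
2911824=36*80884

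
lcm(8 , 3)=24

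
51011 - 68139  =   - 17128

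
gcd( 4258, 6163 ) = 1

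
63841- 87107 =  - 23266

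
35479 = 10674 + 24805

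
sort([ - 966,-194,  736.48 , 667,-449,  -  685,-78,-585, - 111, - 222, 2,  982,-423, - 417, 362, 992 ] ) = [- 966 , -685,  -  585,-449, - 423,  -  417,-222, - 194,-111,-78, 2,362,667,  736.48,982,992 ]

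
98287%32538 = 673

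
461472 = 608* 759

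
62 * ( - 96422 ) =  - 5978164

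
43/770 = 43/770  =  0.06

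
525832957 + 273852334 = 799685291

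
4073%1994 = 85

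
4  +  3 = 7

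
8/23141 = 8/23141 = 0.00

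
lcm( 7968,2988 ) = 23904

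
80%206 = 80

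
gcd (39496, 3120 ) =8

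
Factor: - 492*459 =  -225828 = - 2^2*3^4*17^1*41^1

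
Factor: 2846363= 13^1*373^1*587^1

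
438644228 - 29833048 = 408811180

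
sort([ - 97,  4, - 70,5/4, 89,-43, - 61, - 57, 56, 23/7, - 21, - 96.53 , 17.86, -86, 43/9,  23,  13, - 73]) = [  -  97, - 96.53, - 86, - 73, - 70, - 61, - 57,-43, - 21,  5/4, 23/7,4,43/9 , 13 , 17.86, 23,56,89 ]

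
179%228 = 179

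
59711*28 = 1671908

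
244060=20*12203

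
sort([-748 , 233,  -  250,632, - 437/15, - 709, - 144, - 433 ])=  [ - 748, - 709, - 433,-250, - 144, - 437/15,233, 632]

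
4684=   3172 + 1512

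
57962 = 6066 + 51896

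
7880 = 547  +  7333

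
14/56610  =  7/28305 = 0.00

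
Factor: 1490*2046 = 2^2*3^1*5^1 *11^1*31^1*149^1 =3048540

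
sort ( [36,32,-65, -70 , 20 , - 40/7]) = [  -  70, -65, - 40/7,20, 32,36]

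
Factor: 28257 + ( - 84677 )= -56420 = - 2^2 *5^1 * 7^1 * 13^1*31^1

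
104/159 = 104/159 = 0.65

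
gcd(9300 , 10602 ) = 186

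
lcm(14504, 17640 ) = 652680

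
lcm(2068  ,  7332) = 80652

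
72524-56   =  72468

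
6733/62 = 6733/62 = 108.60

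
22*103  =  2266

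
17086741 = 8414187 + 8672554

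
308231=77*4003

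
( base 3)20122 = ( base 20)8j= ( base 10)179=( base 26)6n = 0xB3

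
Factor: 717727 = 263^1*2729^1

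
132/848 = 33/212 = 0.16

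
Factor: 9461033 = 9461033^1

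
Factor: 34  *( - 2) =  - 68 = - 2^2*17^1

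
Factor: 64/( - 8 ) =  - 2^3 = -8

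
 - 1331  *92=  - 122452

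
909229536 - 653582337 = 255647199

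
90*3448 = 310320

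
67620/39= 22540/13= 1733.85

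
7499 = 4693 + 2806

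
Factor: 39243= 3^1  *  103^1*127^1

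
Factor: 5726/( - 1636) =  - 7/2 = - 2^(-1)*7^1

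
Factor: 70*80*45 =252000 = 2^5 * 3^2*5^3 * 7^1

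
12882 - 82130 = -69248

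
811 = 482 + 329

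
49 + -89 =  -40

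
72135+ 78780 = 150915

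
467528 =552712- 85184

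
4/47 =4/47 = 0.09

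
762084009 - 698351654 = 63732355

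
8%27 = 8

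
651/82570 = 651/82570 = 0.01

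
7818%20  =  18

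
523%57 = 10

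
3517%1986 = 1531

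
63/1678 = 63/1678  =  0.04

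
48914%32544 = 16370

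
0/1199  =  0 =0.00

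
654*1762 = 1152348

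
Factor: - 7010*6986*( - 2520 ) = 2^5*3^2 * 5^2 *7^2*499^1* 701^1 = 123409087200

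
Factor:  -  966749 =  - 7^1*138107^1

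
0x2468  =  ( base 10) 9320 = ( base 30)AAK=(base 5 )244240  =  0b10010001101000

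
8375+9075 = 17450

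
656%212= 20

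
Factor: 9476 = 2^2 * 23^1* 103^1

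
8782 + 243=9025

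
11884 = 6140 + 5744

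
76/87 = 76/87 = 0.87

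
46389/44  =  1054 + 13/44 =1054.30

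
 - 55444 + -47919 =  - 103363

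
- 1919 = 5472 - 7391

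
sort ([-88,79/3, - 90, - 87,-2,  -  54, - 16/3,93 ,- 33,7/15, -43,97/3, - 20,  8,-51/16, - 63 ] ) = [ - 90, - 88,-87, - 63,-54 , - 43, - 33,-20, - 16/3, - 51/16,  -  2, 7/15, 8, 79/3 , 97/3,93 ]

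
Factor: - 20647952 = -2^4*13^1*53^1*1873^1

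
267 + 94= 361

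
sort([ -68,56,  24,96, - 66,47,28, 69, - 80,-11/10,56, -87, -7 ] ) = [ - 87,  -  80,-68,-66,- 7, - 11/10, 24,28,47,56,56 , 69,96]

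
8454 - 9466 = - 1012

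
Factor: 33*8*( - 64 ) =-16896 =-2^9*3^1*11^1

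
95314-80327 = 14987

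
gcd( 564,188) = 188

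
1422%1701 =1422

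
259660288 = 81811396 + 177848892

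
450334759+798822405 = 1249157164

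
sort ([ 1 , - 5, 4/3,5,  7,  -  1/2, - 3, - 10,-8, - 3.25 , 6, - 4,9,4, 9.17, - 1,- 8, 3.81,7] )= [-10, - 8, - 8,-5, - 4,-3.25, - 3, - 1,- 1/2,1,  4/3,3.81, 4,5, 6,7, 7,9,9.17] 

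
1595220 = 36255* 44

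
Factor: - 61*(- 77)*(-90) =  - 2^1 * 3^2*5^1*7^1 * 11^1*61^1 = - 422730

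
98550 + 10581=109131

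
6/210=1/35 = 0.03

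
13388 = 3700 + 9688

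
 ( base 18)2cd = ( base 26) 17J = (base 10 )877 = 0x36d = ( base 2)1101101101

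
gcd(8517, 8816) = 1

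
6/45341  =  6/45341 =0.00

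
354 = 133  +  221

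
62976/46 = 1369+ 1/23 = 1369.04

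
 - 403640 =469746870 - 470150510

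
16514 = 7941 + 8573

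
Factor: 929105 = 5^1*185821^1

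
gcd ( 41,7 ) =1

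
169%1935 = 169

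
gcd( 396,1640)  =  4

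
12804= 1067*12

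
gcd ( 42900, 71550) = 150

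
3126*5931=18540306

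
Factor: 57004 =2^2*14251^1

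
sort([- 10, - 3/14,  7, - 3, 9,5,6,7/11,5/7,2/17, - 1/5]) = [-10, - 3, - 3/14, - 1/5, 2/17, 7/11, 5/7 , 5,6,7,9]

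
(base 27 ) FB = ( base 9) 512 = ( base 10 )416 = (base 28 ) eo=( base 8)640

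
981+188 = 1169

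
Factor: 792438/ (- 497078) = -3^1*17^2*19^( - 1)*103^( - 1)*127^( - 1 )*457^1 = - 396219/248539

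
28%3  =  1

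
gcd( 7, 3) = 1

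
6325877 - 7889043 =- 1563166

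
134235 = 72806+61429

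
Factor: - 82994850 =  - 2^1*3^2*5^2*17^1 * 19^1*571^1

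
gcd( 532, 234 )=2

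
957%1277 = 957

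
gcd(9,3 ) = 3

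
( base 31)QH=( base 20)213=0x337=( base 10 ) 823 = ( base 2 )1100110111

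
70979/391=70979/391 = 181.53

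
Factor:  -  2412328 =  - 2^3*331^1*911^1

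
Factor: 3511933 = 157^1*22369^1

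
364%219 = 145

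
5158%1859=1440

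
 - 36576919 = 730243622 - 766820541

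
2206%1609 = 597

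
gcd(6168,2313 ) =771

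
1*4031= 4031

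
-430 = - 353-77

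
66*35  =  2310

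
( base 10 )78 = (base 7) 141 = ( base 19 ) 42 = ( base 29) 2k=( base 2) 1001110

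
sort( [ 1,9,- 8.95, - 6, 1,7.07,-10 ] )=[ - 10 , - 8.95,  -  6,1, 1,7.07,9 ]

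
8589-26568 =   -  17979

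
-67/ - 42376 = 67/42376= 0.00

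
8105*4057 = 32881985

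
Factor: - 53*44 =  - 2^2*11^1*53^1 = - 2332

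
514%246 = 22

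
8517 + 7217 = 15734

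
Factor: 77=7^1 * 11^1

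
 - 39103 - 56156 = - 95259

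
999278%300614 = 97436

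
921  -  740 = 181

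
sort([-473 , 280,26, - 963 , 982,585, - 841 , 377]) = [-963 ,  -  841, - 473,  26 , 280, 377,585,982 ]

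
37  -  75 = - 38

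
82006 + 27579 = 109585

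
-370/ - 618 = 185/309 =0.60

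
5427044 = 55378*98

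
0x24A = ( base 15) 291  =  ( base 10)586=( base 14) 2DC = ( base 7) 1465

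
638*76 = 48488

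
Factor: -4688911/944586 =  - 2^( - 1)*3^( - 2)*71^1*97^(-1 )*541^(-1)*66041^1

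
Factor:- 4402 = -2^1*31^1*71^1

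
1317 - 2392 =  - 1075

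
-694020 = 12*( - 57835)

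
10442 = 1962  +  8480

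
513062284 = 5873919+507188365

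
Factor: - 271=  - 271^1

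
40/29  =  40/29=1.38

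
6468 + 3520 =9988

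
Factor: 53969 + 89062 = 143031 = 3^1*7^3 *139^1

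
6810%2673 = 1464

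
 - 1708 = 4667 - 6375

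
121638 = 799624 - 677986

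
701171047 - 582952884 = 118218163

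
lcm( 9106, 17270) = 500830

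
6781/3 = 6781/3= 2260.33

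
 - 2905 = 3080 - 5985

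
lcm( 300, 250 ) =1500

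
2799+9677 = 12476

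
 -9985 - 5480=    - 15465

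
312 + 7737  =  8049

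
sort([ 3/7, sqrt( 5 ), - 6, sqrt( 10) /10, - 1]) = [ - 6, - 1 , sqrt(10)/10,  3/7, sqrt( 5)]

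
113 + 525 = 638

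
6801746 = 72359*94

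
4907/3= 1635 + 2/3 = 1635.67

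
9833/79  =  9833/79= 124.47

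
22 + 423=445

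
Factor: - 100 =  - 2^2*5^2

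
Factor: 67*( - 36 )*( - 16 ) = 2^6*3^2*67^1 = 38592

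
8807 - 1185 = 7622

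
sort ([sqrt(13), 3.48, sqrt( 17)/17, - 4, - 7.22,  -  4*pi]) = [ - 4*pi, - 7.22, - 4,  sqrt(17)/17, 3.48 , sqrt (13)]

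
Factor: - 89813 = -19^1 * 29^1 * 163^1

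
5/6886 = 5/6886 = 0.00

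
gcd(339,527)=1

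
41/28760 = 41/28760 = 0.00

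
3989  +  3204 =7193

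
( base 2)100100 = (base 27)19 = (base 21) 1F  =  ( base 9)40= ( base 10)36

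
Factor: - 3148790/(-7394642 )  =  5^1 * 314879^1*3697321^(-1) = 1574395/3697321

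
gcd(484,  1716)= 44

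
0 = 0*( - 9609) 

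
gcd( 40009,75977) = 1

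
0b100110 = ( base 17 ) 24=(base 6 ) 102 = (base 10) 38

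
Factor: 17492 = 2^2 * 4373^1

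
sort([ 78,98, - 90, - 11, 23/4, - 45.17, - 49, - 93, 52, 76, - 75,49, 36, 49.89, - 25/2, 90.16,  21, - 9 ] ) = [ - 93,-90, - 75, -49, - 45.17 , - 25/2, - 11, - 9, 23/4, 21, 36,49, 49.89,52, 76, 78,90.16, 98]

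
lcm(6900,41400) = 41400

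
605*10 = 6050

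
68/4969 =68/4969 = 0.01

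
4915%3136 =1779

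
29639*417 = 12359463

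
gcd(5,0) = 5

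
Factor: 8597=8597^1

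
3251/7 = 3251/7 =464.43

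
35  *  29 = 1015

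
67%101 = 67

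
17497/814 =21 + 403/814 = 21.50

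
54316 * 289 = 15697324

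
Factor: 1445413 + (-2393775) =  -948362 = -2^1*17^1* 27893^1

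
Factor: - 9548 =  - 2^2*7^1*11^1 *31^1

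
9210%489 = 408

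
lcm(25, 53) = 1325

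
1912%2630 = 1912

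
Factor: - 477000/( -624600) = 265/347 = 5^1*53^1* 347^( - 1 )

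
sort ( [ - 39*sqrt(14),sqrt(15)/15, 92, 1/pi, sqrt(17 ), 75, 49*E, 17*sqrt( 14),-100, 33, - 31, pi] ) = [ - 39*sqrt (14), - 100, - 31, sqrt(15)/15 , 1/pi , pi,  sqrt ( 17), 33, 17*sqrt(14), 75,92, 49*E]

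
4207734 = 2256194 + 1951540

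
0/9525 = 0   =  0.00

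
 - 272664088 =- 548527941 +275863853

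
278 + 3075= 3353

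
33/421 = 33/421 = 0.08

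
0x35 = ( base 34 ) 1j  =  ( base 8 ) 65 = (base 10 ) 53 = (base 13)41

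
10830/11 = 984 + 6/11 = 984.55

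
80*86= 6880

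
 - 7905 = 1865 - 9770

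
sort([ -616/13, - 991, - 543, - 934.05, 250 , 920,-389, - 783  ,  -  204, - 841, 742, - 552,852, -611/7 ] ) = [ - 991 ,- 934.05,-841,-783, - 552, - 543, - 389, - 204,-611/7, - 616/13, 250, 742,852, 920]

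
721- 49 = 672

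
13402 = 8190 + 5212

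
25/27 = 25/27 =0.93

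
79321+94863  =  174184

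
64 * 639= 40896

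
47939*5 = 239695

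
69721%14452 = 11913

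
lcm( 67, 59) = 3953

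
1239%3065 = 1239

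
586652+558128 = 1144780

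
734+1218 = 1952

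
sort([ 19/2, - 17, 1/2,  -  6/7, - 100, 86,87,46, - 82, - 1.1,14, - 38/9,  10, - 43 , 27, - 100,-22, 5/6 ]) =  [ - 100,-100, - 82 , - 43, - 22, - 17,  -  38/9, - 1.1, - 6/7, 1/2,5/6,  19/2, 10,14,27,  46, 86, 87]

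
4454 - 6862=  - 2408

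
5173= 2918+2255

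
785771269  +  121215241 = 906986510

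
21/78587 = 21/78587 = 0.00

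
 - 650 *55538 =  - 36099700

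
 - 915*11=  -  10065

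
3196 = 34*94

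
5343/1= 5343  =  5343.00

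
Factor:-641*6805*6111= -26656212555 = - 3^2*5^1*7^1*97^1 * 641^1* 1361^1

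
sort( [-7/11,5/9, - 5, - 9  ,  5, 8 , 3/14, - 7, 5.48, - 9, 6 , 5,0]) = [  -  9,-9, - 7, - 5,-7/11 , 0  ,  3/14,5/9,5, 5,5.48,6,8 ] 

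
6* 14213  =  85278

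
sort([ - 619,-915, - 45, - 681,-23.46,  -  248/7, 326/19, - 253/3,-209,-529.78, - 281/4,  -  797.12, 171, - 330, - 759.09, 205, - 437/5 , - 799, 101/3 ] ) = [ -915, - 799, - 797.12, - 759.09, - 681, - 619, -529.78, - 330, - 209, - 437/5, - 253/3, -281/4,-45,-248/7, - 23.46,326/19, 101/3,171, 205]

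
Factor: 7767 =3^2*863^1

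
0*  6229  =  0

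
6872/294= 3436/147=23.37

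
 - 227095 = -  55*4129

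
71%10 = 1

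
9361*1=9361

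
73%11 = 7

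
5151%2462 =227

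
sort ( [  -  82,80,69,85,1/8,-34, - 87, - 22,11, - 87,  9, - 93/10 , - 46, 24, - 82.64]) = [ - 87, - 87, - 82.64, - 82, - 46, - 34, - 22,-93/10 , 1/8, 9, 11,24,69, 80, 85 ]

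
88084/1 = 88084=88084.00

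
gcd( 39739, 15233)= 1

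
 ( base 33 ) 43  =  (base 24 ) 5f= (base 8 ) 207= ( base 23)5k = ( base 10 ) 135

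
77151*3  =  231453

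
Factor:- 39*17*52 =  - 34476=- 2^2*3^1*13^2 * 17^1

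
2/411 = 2/411=0.00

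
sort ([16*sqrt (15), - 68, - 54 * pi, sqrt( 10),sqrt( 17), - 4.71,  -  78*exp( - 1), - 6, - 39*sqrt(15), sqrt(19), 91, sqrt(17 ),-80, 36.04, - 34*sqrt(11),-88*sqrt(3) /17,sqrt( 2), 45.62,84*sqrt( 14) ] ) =[ - 54*pi, - 39*sqrt(15),  -  34*sqrt( 11), - 80,  -  68, - 78*exp( - 1), - 88*sqrt(3)/17,-6,-4.71, sqrt( 2), sqrt(10), sqrt( 17),sqrt(17 ), sqrt(19), 36.04, 45.62, 16*sqrt( 15 ),  91, 84*sqrt( 14 ) ]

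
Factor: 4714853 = 11^1*13^1 * 32971^1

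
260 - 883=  - 623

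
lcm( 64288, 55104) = 385728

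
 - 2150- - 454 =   -  1696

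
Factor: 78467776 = 2^6*43^1*28513^1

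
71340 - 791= 70549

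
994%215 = 134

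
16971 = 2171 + 14800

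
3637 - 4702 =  - 1065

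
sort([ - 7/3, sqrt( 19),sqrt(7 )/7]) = [ - 7/3, sqrt(7) /7, sqrt ( 19)]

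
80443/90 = 80443/90 = 893.81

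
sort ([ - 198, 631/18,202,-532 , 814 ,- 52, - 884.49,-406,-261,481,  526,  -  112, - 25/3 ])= [ - 884.49, - 532, - 406,  -  261, - 198, - 112, - 52, - 25/3 , 631/18,202,481,526 , 814 ]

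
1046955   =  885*1183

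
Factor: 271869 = 3^1*13^1*6971^1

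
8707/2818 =8707/2818 = 3.09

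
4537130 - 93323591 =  - 88786461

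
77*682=52514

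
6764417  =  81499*83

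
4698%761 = 132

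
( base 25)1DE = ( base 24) 1G4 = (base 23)1il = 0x3c4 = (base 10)964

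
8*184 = 1472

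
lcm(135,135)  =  135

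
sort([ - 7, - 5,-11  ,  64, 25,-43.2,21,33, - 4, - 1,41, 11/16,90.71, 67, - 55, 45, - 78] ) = [ - 78, - 55  , - 43.2, - 11, - 7, - 5, - 4,-1,11/16, 21 , 25, 33,41,45,  64 , 67,90.71]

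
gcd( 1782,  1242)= 54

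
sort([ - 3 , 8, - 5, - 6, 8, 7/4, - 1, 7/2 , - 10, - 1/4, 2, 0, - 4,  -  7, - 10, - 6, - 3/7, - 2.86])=[ - 10, - 10, - 7, - 6 ,-6, - 5,-4, - 3, - 2.86, - 1, - 3/7,-1/4, 0 , 7/4,2, 7/2, 8,8]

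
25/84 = 25/84= 0.30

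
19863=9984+9879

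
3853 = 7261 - 3408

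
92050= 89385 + 2665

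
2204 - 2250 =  - 46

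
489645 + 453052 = 942697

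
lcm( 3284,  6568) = 6568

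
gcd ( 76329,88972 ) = 1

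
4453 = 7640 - 3187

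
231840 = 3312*70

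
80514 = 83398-2884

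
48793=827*59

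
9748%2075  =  1448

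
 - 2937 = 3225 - 6162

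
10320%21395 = 10320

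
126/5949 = 14/661 = 0.02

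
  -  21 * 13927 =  - 292467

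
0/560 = 0 = 0.00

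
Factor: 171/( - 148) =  - 2^( - 2)*3^2 * 19^1*37^( - 1)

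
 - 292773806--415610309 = 122836503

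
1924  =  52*37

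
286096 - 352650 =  - 66554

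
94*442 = 41548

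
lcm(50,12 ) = 300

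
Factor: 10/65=2/13 =2^1*13^(  -  1)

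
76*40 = 3040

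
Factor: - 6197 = -6197^1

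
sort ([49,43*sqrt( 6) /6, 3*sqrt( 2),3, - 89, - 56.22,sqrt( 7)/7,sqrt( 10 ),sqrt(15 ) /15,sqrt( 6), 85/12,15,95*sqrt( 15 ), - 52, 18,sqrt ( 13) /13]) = [-89 , - 56.22, - 52 , sqrt(15 )/15,sqrt(13) /13,sqrt( 7 )/7,sqrt( 6 ), 3, sqrt(10 ),3*sqrt( 2 ),  85/12, 15,43*sqrt( 6 ) /6,  18,49, 95 * sqrt( 15 )] 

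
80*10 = 800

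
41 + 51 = 92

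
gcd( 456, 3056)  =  8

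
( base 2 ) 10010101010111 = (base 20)13HJ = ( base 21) 10E4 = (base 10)9559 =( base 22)jgb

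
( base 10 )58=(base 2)111010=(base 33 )1p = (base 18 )34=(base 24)2a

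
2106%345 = 36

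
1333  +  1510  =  2843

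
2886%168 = 30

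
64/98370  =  32/49185 = 0.00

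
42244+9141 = 51385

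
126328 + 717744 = 844072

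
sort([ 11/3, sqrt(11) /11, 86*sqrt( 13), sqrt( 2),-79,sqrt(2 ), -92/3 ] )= [-79 , - 92/3,sqrt (11)/11, sqrt(2 ), sqrt( 2),11/3, 86*sqrt(13) ] 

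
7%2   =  1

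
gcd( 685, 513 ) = 1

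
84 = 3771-3687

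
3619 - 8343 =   -  4724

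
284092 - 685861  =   - 401769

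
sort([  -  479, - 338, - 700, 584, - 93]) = [ - 700, -479, - 338, - 93, 584 ]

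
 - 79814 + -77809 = -157623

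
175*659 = 115325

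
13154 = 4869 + 8285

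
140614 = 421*334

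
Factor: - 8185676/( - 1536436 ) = 11^( - 1)*34919^( - 1)*2046419^1 =2046419/384109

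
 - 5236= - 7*748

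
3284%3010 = 274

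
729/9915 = 243/3305  =  0.07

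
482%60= 2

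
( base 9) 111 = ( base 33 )2P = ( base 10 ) 91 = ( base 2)1011011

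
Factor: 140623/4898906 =2^(-1)*7^1*67^(  -  1 )*20089^1* 36559^( - 1 ) 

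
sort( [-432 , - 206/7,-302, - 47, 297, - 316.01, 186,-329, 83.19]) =[ - 432, - 329, - 316.01, - 302, - 47,  -  206/7, 83.19, 186,297 ] 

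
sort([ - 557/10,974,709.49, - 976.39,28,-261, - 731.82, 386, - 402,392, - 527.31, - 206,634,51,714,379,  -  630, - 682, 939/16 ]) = [ -976.39,-731.82, - 682, - 630,-527.31,-402, - 261, - 206,-557/10,28 , 51,939/16,379, 386,392,634,  709.49, 714, 974] 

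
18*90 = 1620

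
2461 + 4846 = 7307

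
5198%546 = 284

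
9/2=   9/2 = 4.50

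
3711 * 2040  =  7570440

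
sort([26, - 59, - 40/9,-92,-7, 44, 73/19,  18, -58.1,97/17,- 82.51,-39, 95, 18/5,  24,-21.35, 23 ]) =[ - 92, - 82.51,  -  59, -58.1, - 39, - 21.35, - 7, - 40/9, 18/5,73/19, 97/17, 18, 23,  24,26, 44,95 ] 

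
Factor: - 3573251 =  - 11^2*29531^1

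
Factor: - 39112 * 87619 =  - 2^3*7^1*4889^1 * 12517^1= - 3426954328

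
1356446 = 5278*257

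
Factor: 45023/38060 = 2^(  -  2 ) *5^ (-1)*173^( - 1 )*4093^1 = 4093/3460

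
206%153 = 53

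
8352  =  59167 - 50815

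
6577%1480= 657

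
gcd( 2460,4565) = 5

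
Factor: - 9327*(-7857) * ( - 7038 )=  - 515760398082 = - 2^1*3^7*17^1*23^1*97^1* 3109^1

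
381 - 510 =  -129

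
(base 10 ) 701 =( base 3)221222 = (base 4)22331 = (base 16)2BD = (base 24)155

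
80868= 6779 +74089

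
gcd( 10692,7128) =3564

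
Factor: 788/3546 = 2^1*3^( - 2) = 2/9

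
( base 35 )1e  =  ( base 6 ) 121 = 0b110001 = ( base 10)49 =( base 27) 1m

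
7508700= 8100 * 927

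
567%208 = 151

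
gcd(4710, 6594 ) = 942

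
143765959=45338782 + 98427177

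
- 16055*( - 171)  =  2745405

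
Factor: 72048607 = 43^1*349^1*4801^1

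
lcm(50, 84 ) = 2100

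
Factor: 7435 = 5^1*1487^1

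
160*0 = 0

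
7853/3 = 2617 +2/3 = 2617.67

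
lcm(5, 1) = 5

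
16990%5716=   5558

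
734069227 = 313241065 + 420828162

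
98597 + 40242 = 138839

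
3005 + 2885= 5890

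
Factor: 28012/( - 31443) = -2^2*3^( - 1)*149^1*223^( -1 )= -596/669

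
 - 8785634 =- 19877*442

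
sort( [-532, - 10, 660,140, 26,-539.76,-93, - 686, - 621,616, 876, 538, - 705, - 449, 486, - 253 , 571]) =[-705, - 686,- 621,-539.76, - 532, - 449, - 253,-93 ,-10, 26 , 140,486, 538, 571, 616, 660,876 ] 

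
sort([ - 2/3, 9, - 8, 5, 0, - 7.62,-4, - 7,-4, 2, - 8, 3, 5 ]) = [ - 8, - 8, - 7.62,  -  7, - 4, - 4, - 2/3, 0, 2, 3, 5, 5, 9]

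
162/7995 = 54/2665   =  0.02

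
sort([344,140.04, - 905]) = [ - 905,  140.04, 344 ]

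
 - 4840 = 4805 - 9645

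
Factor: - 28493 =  - 28493^1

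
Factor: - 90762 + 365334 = 274572 = 2^2*3^2*29^1*263^1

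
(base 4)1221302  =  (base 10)6770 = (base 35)5IF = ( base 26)A0A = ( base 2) 1101001110010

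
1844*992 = 1829248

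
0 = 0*30847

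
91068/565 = 161 +103/565 = 161.18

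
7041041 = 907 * 7763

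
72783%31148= 10487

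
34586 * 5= 172930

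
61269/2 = 30634 + 1/2  =  30634.50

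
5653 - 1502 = 4151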